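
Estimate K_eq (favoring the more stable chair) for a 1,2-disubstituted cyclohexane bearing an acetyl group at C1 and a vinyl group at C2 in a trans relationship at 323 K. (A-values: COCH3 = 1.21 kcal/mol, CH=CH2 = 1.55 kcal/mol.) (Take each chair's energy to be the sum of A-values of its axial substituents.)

C1 and C2 have opposite parity, so for the trans isomer the two substituents are e,e in one chair and a,a in the other.
Chair I (acetyl axial, vinyl axial): E = 2.76 kcal/mol; chair II (acetyl equatorial, vinyl equatorial): E = 0.00 kcal/mol.
ΔG = 2.76 kcal/mol between the two chairs.
K = exp(ΔG/RT) with R = 1.987×10⁻³ kcal mol⁻¹ K⁻¹ and T = 323 K gives K ≈ 73.7.

K ≈ 73.7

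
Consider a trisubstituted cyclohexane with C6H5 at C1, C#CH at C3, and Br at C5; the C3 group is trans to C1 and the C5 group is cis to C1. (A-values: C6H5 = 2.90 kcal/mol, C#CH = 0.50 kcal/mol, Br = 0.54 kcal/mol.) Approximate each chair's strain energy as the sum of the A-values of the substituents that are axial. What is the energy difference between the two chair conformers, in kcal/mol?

2.94 kcal/mol

Chair I (phenyl axial, ethynyl equatorial, bromo axial): E = 3.44 kcal/mol.
Chair II (phenyl equatorial, ethynyl axial, bromo equatorial): E = 0.50 kcal/mol.
ΔE = 3.44 − 0.50 = 2.94 kcal/mol; chair II is more stable.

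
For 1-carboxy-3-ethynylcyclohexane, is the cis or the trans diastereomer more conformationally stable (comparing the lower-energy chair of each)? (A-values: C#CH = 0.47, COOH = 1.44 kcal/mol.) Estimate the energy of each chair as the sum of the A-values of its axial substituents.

At 1,3 positions (parity same): cis → (e,e or a,a); trans → (a,e or e,a).
Best chair for cis: E = 0.00 kcal/mol; best chair for trans: E = 0.47 kcal/mol.
The cis isomer is lower by 0.47 kcal/mol.

cis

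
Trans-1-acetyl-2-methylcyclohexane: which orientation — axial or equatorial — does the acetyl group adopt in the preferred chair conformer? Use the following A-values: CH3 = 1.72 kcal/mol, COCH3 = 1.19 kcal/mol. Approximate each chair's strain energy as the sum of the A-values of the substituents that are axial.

C1 and C2 have opposite parity, so for the trans isomer the two substituents are e,e in one chair and a,a in the other.
Chair I (methyl axial, acetyl axial): E = 2.91 kcal/mol.
Chair II (methyl equatorial, acetyl equatorial): E = 0.00 kcal/mol.
Chair II is the more stable (lower-energy) conformer, and in that chair the acetyl group is equatorial.

equatorial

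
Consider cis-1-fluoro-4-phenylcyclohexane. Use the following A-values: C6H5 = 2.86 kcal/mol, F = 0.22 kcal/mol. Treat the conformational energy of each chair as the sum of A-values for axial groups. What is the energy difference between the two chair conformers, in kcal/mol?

2.64 kcal/mol

C1 and C4 have opposite parity, so for the cis isomer the two substituents are one axial and one equatorial in each chair.
Chair I (phenyl axial, fluoro equatorial): E = 2.86 kcal/mol.
Chair II (phenyl equatorial, fluoro axial): E = 0.22 kcal/mol.
ΔE = 2.86 − 0.22 = 2.64 kcal/mol; chair II is more stable.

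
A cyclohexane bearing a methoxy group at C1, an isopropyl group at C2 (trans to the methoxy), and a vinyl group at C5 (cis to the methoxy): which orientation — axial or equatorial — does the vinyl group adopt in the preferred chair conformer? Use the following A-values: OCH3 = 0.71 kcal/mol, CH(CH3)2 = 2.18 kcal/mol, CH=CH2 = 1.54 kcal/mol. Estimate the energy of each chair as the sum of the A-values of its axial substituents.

equatorial

Chair I (methoxy axial, isopropyl axial, vinyl axial): E = 4.43 kcal/mol.
Chair II (methoxy equatorial, isopropyl equatorial, vinyl equatorial): E = 0.00 kcal/mol.
Chair II is the more stable (lower-energy) conformer, and in that chair the vinyl group is equatorial.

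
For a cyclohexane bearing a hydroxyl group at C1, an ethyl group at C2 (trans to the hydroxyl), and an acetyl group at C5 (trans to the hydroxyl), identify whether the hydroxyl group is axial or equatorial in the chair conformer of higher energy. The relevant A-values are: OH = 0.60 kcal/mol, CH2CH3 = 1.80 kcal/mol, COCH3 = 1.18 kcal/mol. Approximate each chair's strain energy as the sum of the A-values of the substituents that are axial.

Chair I (hydroxyl axial, ethyl axial, acetyl equatorial): E = 2.40 kcal/mol.
Chair II (hydroxyl equatorial, ethyl equatorial, acetyl axial): E = 1.18 kcal/mol.
Chair I is the less stable (higher-energy) conformer, and in that chair the hydroxyl group is axial.

axial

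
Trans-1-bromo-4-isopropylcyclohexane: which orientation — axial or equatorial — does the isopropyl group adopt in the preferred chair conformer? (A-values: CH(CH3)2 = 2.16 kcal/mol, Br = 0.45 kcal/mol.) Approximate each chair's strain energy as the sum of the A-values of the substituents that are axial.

C1 and C4 have opposite parity, so for the trans isomer the two substituents are e,e in one chair and a,a in the other.
Chair I (isopropyl axial, bromo axial): E = 2.61 kcal/mol.
Chair II (isopropyl equatorial, bromo equatorial): E = 0.00 kcal/mol.
Chair II is the more stable (lower-energy) conformer, and in that chair the isopropyl group is equatorial.

equatorial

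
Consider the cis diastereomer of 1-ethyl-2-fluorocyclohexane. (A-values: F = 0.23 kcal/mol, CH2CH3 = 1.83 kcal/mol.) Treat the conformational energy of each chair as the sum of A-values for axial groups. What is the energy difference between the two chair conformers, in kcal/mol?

C1 and C2 have opposite parity, so for the cis isomer the two substituents are one axial and one equatorial in each chair.
Chair I (fluoro axial, ethyl equatorial): E = 0.23 kcal/mol.
Chair II (fluoro equatorial, ethyl axial): E = 1.83 kcal/mol.
ΔE = 1.83 − 0.23 = 1.60 kcal/mol; chair I is more stable.

1.60 kcal/mol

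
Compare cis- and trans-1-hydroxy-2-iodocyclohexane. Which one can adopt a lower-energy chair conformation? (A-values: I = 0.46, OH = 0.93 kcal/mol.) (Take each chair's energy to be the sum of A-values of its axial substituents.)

At 1,2 positions (parity opposite): cis → (a,e or e,a); trans → (e,e or a,a).
Best chair for cis: E = 0.46 kcal/mol; best chair for trans: E = 0.00 kcal/mol.
The trans isomer is lower by 0.46 kcal/mol.

trans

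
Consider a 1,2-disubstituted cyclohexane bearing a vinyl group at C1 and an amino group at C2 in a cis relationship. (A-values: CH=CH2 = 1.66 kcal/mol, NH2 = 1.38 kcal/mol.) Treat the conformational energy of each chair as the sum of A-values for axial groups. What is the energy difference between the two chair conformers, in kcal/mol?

C1 and C2 have opposite parity, so for the cis isomer the two substituents are one axial and one equatorial in each chair.
Chair I (vinyl axial, amino equatorial): E = 1.66 kcal/mol.
Chair II (vinyl equatorial, amino axial): E = 1.38 kcal/mol.
ΔE = 1.66 − 1.38 = 0.28 kcal/mol; chair II is more stable.

0.28 kcal/mol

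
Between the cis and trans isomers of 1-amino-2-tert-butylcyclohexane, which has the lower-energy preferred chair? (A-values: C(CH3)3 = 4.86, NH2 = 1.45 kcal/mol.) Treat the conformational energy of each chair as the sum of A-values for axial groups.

At 1,2 positions (parity opposite): cis → (a,e or e,a); trans → (e,e or a,a).
Best chair for cis: E = 1.45 kcal/mol; best chair for trans: E = 0.00 kcal/mol.
The trans isomer is lower by 1.45 kcal/mol.

trans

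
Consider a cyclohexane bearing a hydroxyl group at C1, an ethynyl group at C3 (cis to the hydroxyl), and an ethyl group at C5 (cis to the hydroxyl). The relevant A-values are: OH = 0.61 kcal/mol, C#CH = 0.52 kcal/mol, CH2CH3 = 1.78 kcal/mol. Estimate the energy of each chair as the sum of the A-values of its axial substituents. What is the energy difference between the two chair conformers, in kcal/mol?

2.91 kcal/mol

Chair I (hydroxyl axial, ethynyl axial, ethyl axial): E = 2.91 kcal/mol.
Chair II (hydroxyl equatorial, ethynyl equatorial, ethyl equatorial): E = 0.00 kcal/mol.
ΔE = 2.91 − 0.00 = 2.91 kcal/mol; chair II is more stable.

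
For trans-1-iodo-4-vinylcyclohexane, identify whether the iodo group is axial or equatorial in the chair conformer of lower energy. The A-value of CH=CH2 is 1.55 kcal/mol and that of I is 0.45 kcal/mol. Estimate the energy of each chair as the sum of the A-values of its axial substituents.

equatorial

C1 and C4 have opposite parity, so for the trans isomer the two substituents are e,e in one chair and a,a in the other.
Chair I (vinyl axial, iodo axial): E = 2.00 kcal/mol.
Chair II (vinyl equatorial, iodo equatorial): E = 0.00 kcal/mol.
Chair II is the more stable (lower-energy) conformer, and in that chair the iodo group is equatorial.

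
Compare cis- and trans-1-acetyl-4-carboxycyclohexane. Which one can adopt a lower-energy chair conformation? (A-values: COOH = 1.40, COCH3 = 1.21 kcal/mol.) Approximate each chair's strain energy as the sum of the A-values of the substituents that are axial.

trans

At 1,4 positions (parity opposite): cis → (a,e or e,a); trans → (e,e or a,a).
Best chair for cis: E = 1.21 kcal/mol; best chair for trans: E = 0.00 kcal/mol.
The trans isomer is lower by 1.21 kcal/mol.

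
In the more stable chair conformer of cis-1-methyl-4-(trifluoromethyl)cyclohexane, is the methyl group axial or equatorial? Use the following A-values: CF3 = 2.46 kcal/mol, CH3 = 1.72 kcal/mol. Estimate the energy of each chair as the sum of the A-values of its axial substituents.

C1 and C4 have opposite parity, so for the cis isomer the two substituents are one axial and one equatorial in each chair.
Chair I (trifluoromethyl axial, methyl equatorial): E = 2.46 kcal/mol.
Chair II (trifluoromethyl equatorial, methyl axial): E = 1.72 kcal/mol.
Chair II is the more stable (lower-energy) conformer, and in that chair the methyl group is axial.

axial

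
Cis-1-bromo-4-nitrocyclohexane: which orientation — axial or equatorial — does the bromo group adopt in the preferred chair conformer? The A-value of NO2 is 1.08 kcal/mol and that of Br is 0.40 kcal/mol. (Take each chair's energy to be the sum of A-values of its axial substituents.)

axial

C1 and C4 have opposite parity, so for the cis isomer the two substituents are one axial and one equatorial in each chair.
Chair I (nitro axial, bromo equatorial): E = 1.08 kcal/mol.
Chair II (nitro equatorial, bromo axial): E = 0.40 kcal/mol.
Chair II is the more stable (lower-energy) conformer, and in that chair the bromo group is axial.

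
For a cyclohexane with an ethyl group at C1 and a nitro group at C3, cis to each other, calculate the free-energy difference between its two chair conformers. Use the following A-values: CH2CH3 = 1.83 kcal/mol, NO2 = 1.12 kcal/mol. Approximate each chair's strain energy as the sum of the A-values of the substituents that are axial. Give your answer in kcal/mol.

C1 and C3 have the same parity, so for the cis isomer the two substituents are e,e in one chair and a,a in the other.
Chair I (ethyl axial, nitro axial): E = 2.95 kcal/mol.
Chair II (ethyl equatorial, nitro equatorial): E = 0.00 kcal/mol.
ΔE = 2.95 − 0.00 = 2.95 kcal/mol; chair II is more stable.

2.95 kcal/mol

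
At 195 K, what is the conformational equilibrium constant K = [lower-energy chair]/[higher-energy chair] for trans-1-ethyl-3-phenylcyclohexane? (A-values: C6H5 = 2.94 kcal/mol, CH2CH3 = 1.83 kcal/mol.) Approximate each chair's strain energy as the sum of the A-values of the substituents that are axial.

C1 and C3 have the same parity, so for the trans isomer the two substituents are one axial and one equatorial in each chair.
Chair I (phenyl axial, ethyl equatorial): E = 2.94 kcal/mol; chair II (phenyl equatorial, ethyl axial): E = 1.83 kcal/mol.
ΔG = 1.11 kcal/mol between the two chairs.
K = exp(ΔG/RT) with R = 1.987×10⁻³ kcal mol⁻¹ K⁻¹ and T = 195 K gives K ≈ 17.5.

K ≈ 17.5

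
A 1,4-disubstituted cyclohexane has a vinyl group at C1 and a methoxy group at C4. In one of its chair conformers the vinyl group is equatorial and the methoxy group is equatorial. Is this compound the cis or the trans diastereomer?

trans

C1 and C4 have opposite parity, so their axial bonds point in opposite directions.
With opposite-parity carbons, two substituents on the same face are one axial and one equatorial; opposite faces give both axial or both equatorial.
Here the groups are equatorial/equatorial → opposite face → trans.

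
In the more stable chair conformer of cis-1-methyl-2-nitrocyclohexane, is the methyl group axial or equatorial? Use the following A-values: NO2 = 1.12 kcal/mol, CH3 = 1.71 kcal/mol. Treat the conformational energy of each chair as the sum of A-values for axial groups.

equatorial

C1 and C2 have opposite parity, so for the cis isomer the two substituents are one axial and one equatorial in each chair.
Chair I (nitro axial, methyl equatorial): E = 1.12 kcal/mol.
Chair II (nitro equatorial, methyl axial): E = 1.71 kcal/mol.
Chair I is the more stable (lower-energy) conformer, and in that chair the methyl group is equatorial.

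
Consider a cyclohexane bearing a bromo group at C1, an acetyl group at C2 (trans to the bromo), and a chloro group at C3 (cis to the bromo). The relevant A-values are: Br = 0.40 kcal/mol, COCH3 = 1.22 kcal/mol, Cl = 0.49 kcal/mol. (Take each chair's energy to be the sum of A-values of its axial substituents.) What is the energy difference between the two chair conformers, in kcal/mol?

Chair I (bromo axial, acetyl axial, chloro axial): E = 2.11 kcal/mol.
Chair II (bromo equatorial, acetyl equatorial, chloro equatorial): E = 0.00 kcal/mol.
ΔE = 2.11 − 0.00 = 2.11 kcal/mol; chair II is more stable.

2.11 kcal/mol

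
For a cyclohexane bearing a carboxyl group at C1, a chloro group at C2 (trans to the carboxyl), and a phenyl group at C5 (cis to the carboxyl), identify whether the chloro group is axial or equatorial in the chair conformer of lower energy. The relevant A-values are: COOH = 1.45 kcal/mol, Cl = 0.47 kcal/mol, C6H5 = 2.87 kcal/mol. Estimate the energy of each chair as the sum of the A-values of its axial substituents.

equatorial

Chair I (carboxyl axial, chloro axial, phenyl axial): E = 4.79 kcal/mol.
Chair II (carboxyl equatorial, chloro equatorial, phenyl equatorial): E = 0.00 kcal/mol.
Chair II is the more stable (lower-energy) conformer, and in that chair the chloro group is equatorial.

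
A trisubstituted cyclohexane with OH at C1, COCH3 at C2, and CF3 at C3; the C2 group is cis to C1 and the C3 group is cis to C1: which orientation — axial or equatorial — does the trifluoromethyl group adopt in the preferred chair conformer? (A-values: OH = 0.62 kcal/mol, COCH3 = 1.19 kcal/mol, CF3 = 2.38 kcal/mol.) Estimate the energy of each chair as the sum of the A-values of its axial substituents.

equatorial

Chair I (hydroxyl axial, acetyl equatorial, trifluoromethyl axial): E = 3.00 kcal/mol.
Chair II (hydroxyl equatorial, acetyl axial, trifluoromethyl equatorial): E = 1.19 kcal/mol.
Chair II is the more stable (lower-energy) conformer, and in that chair the trifluoromethyl group is equatorial.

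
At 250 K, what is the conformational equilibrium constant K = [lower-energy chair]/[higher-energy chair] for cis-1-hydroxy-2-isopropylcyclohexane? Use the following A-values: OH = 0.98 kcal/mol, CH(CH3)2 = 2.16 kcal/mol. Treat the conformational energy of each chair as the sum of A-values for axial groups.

C1 and C2 have opposite parity, so for the cis isomer the two substituents are one axial and one equatorial in each chair.
Chair I (hydroxyl axial, isopropyl equatorial): E = 0.98 kcal/mol; chair II (hydroxyl equatorial, isopropyl axial): E = 2.16 kcal/mol.
ΔG = 1.18 kcal/mol between the two chairs.
K = exp(ΔG/RT) with R = 1.987×10⁻³ kcal mol⁻¹ K⁻¹ and T = 250 K gives K ≈ 10.8.

K ≈ 10.8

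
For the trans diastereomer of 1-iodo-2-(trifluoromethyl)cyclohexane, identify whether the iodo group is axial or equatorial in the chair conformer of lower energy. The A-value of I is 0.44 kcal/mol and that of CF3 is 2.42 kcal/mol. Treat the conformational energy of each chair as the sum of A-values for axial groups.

equatorial

C1 and C2 have opposite parity, so for the trans isomer the two substituents are e,e in one chair and a,a in the other.
Chair I (iodo axial, trifluoromethyl axial): E = 2.86 kcal/mol.
Chair II (iodo equatorial, trifluoromethyl equatorial): E = 0.00 kcal/mol.
Chair II is the more stable (lower-energy) conformer, and in that chair the iodo group is equatorial.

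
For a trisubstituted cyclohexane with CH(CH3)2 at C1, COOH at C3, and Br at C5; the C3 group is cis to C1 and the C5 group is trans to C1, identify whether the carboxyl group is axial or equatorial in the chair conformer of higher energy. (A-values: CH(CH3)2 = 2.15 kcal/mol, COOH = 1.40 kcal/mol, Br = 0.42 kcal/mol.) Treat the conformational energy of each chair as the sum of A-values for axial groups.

Chair I (isopropyl axial, carboxyl axial, bromo equatorial): E = 3.55 kcal/mol.
Chair II (isopropyl equatorial, carboxyl equatorial, bromo axial): E = 0.42 kcal/mol.
Chair I is the less stable (higher-energy) conformer, and in that chair the carboxyl group is axial.

axial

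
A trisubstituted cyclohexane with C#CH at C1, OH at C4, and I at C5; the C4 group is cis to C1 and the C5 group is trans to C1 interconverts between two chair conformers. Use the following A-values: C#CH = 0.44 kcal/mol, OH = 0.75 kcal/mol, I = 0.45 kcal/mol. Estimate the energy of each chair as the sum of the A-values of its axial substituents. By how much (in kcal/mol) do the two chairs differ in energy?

0.76 kcal/mol

Chair I (ethynyl axial, hydroxyl equatorial, iodo equatorial): E = 0.44 kcal/mol.
Chair II (ethynyl equatorial, hydroxyl axial, iodo axial): E = 1.20 kcal/mol.
ΔE = 1.20 − 0.44 = 0.76 kcal/mol; chair I is more stable.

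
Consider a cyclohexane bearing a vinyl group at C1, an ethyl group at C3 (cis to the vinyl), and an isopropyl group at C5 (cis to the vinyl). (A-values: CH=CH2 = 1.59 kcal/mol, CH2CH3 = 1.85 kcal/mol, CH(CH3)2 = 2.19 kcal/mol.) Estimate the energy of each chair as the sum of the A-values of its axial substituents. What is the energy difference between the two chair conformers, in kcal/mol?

Chair I (vinyl axial, ethyl axial, isopropyl axial): E = 5.63 kcal/mol.
Chair II (vinyl equatorial, ethyl equatorial, isopropyl equatorial): E = 0.00 kcal/mol.
ΔE = 5.63 − 0.00 = 5.63 kcal/mol; chair II is more stable.

5.63 kcal/mol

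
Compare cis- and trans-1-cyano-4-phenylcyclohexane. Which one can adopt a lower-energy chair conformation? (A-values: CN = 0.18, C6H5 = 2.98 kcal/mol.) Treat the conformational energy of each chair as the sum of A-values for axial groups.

At 1,4 positions (parity opposite): cis → (a,e or e,a); trans → (e,e or a,a).
Best chair for cis: E = 0.18 kcal/mol; best chair for trans: E = 0.00 kcal/mol.
The trans isomer is lower by 0.18 kcal/mol.

trans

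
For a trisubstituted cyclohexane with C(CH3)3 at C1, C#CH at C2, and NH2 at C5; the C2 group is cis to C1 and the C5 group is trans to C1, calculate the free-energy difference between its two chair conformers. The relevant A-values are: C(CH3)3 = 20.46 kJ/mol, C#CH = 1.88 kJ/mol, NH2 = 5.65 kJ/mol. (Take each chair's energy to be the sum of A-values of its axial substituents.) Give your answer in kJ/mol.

12.93 kJ/mol

Chair I (tert-butyl axial, ethynyl equatorial, amino equatorial): E = 20.46 kJ/mol.
Chair II (tert-butyl equatorial, ethynyl axial, amino axial): E = 7.53 kJ/mol.
ΔE = 20.46 − 7.53 = 12.93 kJ/mol; chair II is more stable.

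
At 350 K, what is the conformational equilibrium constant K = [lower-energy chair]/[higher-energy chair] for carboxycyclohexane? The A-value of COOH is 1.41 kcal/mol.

One chair has the carboxyl group axial (E = 1.41 kcal/mol) and the other has it equatorial (E = 0).
ΔG = 1.41 kcal/mol between the two chairs.
K = exp(ΔG/RT) with R = 1.987×10⁻³ kcal mol⁻¹ K⁻¹ and T = 350 K gives K ≈ 7.59.

K ≈ 7.59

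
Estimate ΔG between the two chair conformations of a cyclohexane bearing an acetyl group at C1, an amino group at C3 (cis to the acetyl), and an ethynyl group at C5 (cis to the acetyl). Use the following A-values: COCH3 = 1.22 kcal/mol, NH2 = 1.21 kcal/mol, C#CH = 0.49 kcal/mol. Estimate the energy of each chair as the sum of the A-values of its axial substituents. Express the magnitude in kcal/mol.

Chair I (acetyl axial, amino axial, ethynyl axial): E = 2.92 kcal/mol.
Chair II (acetyl equatorial, amino equatorial, ethynyl equatorial): E = 0.00 kcal/mol.
ΔE = 2.92 − 0.00 = 2.92 kcal/mol; chair II is more stable.

2.92 kcal/mol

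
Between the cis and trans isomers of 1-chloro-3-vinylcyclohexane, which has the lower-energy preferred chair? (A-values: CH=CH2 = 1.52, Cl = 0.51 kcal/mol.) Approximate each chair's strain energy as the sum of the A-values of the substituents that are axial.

At 1,3 positions (parity same): cis → (e,e or a,a); trans → (a,e or e,a).
Best chair for cis: E = 0.00 kcal/mol; best chair for trans: E = 0.51 kcal/mol.
The cis isomer is lower by 0.51 kcal/mol.

cis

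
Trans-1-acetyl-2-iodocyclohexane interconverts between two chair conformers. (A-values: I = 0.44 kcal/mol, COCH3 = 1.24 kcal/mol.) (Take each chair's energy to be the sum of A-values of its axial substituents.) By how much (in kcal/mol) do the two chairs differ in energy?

1.68 kcal/mol

C1 and C2 have opposite parity, so for the trans isomer the two substituents are e,e in one chair and a,a in the other.
Chair I (iodo axial, acetyl axial): E = 1.68 kcal/mol.
Chair II (iodo equatorial, acetyl equatorial): E = 0.00 kcal/mol.
ΔE = 1.68 − 0.00 = 1.68 kcal/mol; chair II is more stable.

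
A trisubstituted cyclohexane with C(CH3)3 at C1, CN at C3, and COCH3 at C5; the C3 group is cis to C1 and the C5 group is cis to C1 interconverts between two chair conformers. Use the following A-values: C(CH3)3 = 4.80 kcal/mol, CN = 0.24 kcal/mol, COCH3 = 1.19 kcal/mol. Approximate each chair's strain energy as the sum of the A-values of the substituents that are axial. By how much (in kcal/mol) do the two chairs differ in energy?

Chair I (tert-butyl axial, cyano axial, acetyl axial): E = 6.23 kcal/mol.
Chair II (tert-butyl equatorial, cyano equatorial, acetyl equatorial): E = 0.00 kcal/mol.
ΔE = 6.23 − 0.00 = 6.23 kcal/mol; chair II is more stable.

6.23 kcal/mol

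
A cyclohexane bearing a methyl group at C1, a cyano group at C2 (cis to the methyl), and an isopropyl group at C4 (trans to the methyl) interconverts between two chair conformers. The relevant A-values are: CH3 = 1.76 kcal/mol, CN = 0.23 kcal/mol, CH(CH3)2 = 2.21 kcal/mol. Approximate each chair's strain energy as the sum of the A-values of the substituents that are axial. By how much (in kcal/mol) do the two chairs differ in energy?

Chair I (methyl axial, cyano equatorial, isopropyl axial): E = 3.97 kcal/mol.
Chair II (methyl equatorial, cyano axial, isopropyl equatorial): E = 0.23 kcal/mol.
ΔE = 3.97 − 0.23 = 3.74 kcal/mol; chair II is more stable.

3.74 kcal/mol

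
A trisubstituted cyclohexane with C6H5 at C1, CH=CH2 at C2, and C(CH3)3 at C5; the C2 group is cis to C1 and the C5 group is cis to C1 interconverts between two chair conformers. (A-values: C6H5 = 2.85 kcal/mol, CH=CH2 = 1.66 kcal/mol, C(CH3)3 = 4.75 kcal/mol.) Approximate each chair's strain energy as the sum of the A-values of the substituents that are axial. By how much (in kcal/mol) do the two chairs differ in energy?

5.94 kcal/mol

Chair I (phenyl axial, vinyl equatorial, tert-butyl axial): E = 7.60 kcal/mol.
Chair II (phenyl equatorial, vinyl axial, tert-butyl equatorial): E = 1.66 kcal/mol.
ΔE = 7.60 − 1.66 = 5.94 kcal/mol; chair II is more stable.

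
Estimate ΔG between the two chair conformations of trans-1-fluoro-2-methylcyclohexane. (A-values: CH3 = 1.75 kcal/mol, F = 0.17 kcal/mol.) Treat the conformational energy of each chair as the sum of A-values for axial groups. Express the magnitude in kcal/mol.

1.92 kcal/mol

C1 and C2 have opposite parity, so for the trans isomer the two substituents are e,e in one chair and a,a in the other.
Chair I (methyl axial, fluoro axial): E = 1.92 kcal/mol.
Chair II (methyl equatorial, fluoro equatorial): E = 0.00 kcal/mol.
ΔE = 1.92 − 0.00 = 1.92 kcal/mol; chair II is more stable.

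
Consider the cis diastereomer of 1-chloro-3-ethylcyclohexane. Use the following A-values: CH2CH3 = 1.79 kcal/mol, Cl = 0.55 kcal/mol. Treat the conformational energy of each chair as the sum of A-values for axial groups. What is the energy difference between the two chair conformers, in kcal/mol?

C1 and C3 have the same parity, so for the cis isomer the two substituents are e,e in one chair and a,a in the other.
Chair I (ethyl axial, chloro axial): E = 2.34 kcal/mol.
Chair II (ethyl equatorial, chloro equatorial): E = 0.00 kcal/mol.
ΔE = 2.34 − 0.00 = 2.34 kcal/mol; chair II is more stable.

2.34 kcal/mol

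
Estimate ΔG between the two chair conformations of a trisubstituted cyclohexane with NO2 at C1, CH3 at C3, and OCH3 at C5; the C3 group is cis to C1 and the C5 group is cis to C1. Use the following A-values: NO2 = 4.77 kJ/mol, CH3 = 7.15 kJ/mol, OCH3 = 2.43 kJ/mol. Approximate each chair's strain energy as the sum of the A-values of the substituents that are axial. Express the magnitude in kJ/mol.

14.35 kJ/mol

Chair I (nitro axial, methyl axial, methoxy axial): E = 14.35 kJ/mol.
Chair II (nitro equatorial, methyl equatorial, methoxy equatorial): E = 0.00 kJ/mol.
ΔE = 14.35 − 0.00 = 14.35 kJ/mol; chair II is more stable.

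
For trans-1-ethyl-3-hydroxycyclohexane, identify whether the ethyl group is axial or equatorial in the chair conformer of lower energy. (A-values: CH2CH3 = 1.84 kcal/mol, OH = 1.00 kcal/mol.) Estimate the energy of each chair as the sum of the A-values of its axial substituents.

equatorial

C1 and C3 have the same parity, so for the trans isomer the two substituents are one axial and one equatorial in each chair.
Chair I (ethyl axial, hydroxyl equatorial): E = 1.84 kcal/mol.
Chair II (ethyl equatorial, hydroxyl axial): E = 1.00 kcal/mol.
Chair II is the more stable (lower-energy) conformer, and in that chair the ethyl group is equatorial.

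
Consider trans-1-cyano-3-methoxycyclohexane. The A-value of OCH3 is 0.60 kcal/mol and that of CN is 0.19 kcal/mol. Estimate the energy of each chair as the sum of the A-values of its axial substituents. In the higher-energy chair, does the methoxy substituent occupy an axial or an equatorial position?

C1 and C3 have the same parity, so for the trans isomer the two substituents are one axial and one equatorial in each chair.
Chair I (methoxy axial, cyano equatorial): E = 0.60 kcal/mol.
Chair II (methoxy equatorial, cyano axial): E = 0.19 kcal/mol.
Chair I is the less stable (higher-energy) conformer, and in that chair the methoxy group is axial.

axial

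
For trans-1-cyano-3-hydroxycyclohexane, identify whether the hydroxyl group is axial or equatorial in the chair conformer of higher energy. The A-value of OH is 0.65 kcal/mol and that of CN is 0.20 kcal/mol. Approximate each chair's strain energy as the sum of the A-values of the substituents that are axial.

C1 and C3 have the same parity, so for the trans isomer the two substituents are one axial and one equatorial in each chair.
Chair I (hydroxyl axial, cyano equatorial): E = 0.65 kcal/mol.
Chair II (hydroxyl equatorial, cyano axial): E = 0.20 kcal/mol.
Chair I is the less stable (higher-energy) conformer, and in that chair the hydroxyl group is axial.

axial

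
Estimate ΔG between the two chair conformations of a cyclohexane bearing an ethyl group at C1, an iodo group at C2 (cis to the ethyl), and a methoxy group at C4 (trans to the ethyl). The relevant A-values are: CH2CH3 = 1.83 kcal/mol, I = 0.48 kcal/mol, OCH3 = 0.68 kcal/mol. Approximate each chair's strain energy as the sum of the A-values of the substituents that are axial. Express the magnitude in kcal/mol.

2.03 kcal/mol

Chair I (ethyl axial, iodo equatorial, methoxy axial): E = 2.51 kcal/mol.
Chair II (ethyl equatorial, iodo axial, methoxy equatorial): E = 0.48 kcal/mol.
ΔE = 2.51 − 0.48 = 2.03 kcal/mol; chair II is more stable.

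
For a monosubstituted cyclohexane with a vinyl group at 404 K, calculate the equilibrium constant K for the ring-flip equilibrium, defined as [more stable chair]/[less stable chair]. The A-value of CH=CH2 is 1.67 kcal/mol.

K ≈ 8.01

One chair has the vinyl group axial (E = 1.67 kcal/mol) and the other has it equatorial (E = 0).
ΔG = 1.67 kcal/mol between the two chairs.
K = exp(ΔG/RT) with R = 1.987×10⁻³ kcal mol⁻¹ K⁻¹ and T = 404 K gives K ≈ 8.01.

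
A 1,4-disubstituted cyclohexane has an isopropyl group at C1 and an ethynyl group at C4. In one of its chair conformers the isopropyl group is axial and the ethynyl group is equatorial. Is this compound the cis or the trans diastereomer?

cis

C1 and C4 have opposite parity, so their axial bonds point in opposite directions.
With opposite-parity carbons, two substituents on the same face are one axial and one equatorial; opposite faces give both axial or both equatorial.
Here the groups are axial/equatorial → same face → cis.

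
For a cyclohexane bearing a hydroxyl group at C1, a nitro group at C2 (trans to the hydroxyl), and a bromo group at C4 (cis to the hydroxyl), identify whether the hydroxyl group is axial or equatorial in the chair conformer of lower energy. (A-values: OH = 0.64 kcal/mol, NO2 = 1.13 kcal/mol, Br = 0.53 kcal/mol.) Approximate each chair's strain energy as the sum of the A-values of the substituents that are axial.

equatorial

Chair I (hydroxyl axial, nitro axial, bromo equatorial): E = 1.77 kcal/mol.
Chair II (hydroxyl equatorial, nitro equatorial, bromo axial): E = 0.53 kcal/mol.
Chair II is the more stable (lower-energy) conformer, and in that chair the hydroxyl group is equatorial.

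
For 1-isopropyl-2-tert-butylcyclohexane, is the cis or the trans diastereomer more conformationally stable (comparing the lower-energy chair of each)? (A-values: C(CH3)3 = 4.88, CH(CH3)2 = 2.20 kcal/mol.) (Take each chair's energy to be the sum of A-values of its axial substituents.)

trans

At 1,2 positions (parity opposite): cis → (a,e or e,a); trans → (e,e or a,a).
Best chair for cis: E = 2.20 kcal/mol; best chair for trans: E = 0.00 kcal/mol.
The trans isomer is lower by 2.20 kcal/mol.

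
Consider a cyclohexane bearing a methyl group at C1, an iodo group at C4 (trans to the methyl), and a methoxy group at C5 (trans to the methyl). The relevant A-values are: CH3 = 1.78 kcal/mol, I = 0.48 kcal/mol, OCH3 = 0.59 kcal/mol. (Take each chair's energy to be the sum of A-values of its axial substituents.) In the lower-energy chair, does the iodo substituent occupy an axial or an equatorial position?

Chair I (methyl axial, iodo axial, methoxy equatorial): E = 2.26 kcal/mol.
Chair II (methyl equatorial, iodo equatorial, methoxy axial): E = 0.59 kcal/mol.
Chair II is the more stable (lower-energy) conformer, and in that chair the iodo group is equatorial.

equatorial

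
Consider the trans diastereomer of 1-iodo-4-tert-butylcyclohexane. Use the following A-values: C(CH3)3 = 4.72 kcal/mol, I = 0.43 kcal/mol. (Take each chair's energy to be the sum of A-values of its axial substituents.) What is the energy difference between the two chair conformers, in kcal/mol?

C1 and C4 have opposite parity, so for the trans isomer the two substituents are e,e in one chair and a,a in the other.
Chair I (tert-butyl axial, iodo axial): E = 5.15 kcal/mol.
Chair II (tert-butyl equatorial, iodo equatorial): E = 0.00 kcal/mol.
ΔE = 5.15 − 0.00 = 5.15 kcal/mol; chair II is more stable.

5.15 kcal/mol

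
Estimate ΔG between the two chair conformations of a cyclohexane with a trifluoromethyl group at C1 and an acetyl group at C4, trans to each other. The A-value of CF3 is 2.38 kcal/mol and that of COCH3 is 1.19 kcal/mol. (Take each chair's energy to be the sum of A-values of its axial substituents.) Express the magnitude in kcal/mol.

C1 and C4 have opposite parity, so for the trans isomer the two substituents are e,e in one chair and a,a in the other.
Chair I (trifluoromethyl axial, acetyl axial): E = 3.57 kcal/mol.
Chair II (trifluoromethyl equatorial, acetyl equatorial): E = 0.00 kcal/mol.
ΔE = 3.57 − 0.00 = 3.57 kcal/mol; chair II is more stable.

3.57 kcal/mol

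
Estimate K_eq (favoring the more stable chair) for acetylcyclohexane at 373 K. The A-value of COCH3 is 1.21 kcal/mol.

K ≈ 5.12

One chair has the acetyl group axial (E = 1.21 kcal/mol) and the other has it equatorial (E = 0).
ΔG = 1.21 kcal/mol between the two chairs.
K = exp(ΔG/RT) with R = 1.987×10⁻³ kcal mol⁻¹ K⁻¹ and T = 373 K gives K ≈ 5.12.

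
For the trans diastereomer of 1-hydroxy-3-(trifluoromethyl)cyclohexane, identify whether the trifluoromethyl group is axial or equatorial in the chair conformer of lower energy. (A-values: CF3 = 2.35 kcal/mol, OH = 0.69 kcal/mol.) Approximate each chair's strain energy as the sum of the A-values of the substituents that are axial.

C1 and C3 have the same parity, so for the trans isomer the two substituents are one axial and one equatorial in each chair.
Chair I (trifluoromethyl axial, hydroxyl equatorial): E = 2.35 kcal/mol.
Chair II (trifluoromethyl equatorial, hydroxyl axial): E = 0.69 kcal/mol.
Chair II is the more stable (lower-energy) conformer, and in that chair the trifluoromethyl group is equatorial.

equatorial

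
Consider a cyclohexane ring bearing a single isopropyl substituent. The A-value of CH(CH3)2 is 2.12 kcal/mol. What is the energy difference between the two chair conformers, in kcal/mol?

2.12 kcal/mol

A monosubstituted cyclohexane has one chair with the isopropyl group axial (E = A = 2.12 kcal/mol) and one with it equatorial (E = 0).
ΔE = 2.12 − 0 = 2.12 kcal/mol.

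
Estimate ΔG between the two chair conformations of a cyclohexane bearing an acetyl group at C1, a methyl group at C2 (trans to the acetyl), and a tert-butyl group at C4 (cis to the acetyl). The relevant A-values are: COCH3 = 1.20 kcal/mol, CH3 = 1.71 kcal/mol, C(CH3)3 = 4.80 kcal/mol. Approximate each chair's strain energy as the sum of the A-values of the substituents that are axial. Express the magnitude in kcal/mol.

Chair I (acetyl axial, methyl axial, tert-butyl equatorial): E = 2.91 kcal/mol.
Chair II (acetyl equatorial, methyl equatorial, tert-butyl axial): E = 4.80 kcal/mol.
ΔE = 4.80 − 2.91 = 1.89 kcal/mol; chair I is more stable.

1.89 kcal/mol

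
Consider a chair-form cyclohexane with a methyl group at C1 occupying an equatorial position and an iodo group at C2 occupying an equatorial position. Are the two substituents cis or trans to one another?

trans

C1 and C2 have opposite parity, so their axial bonds point in opposite directions.
With opposite-parity carbons, two substituents on the same face are one axial and one equatorial; opposite faces give both axial or both equatorial.
Here the groups are equatorial/equatorial → opposite face → trans.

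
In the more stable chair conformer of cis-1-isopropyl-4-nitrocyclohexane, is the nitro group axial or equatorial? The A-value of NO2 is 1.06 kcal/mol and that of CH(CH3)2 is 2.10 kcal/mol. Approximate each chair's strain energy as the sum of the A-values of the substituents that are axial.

C1 and C4 have opposite parity, so for the cis isomer the two substituents are one axial and one equatorial in each chair.
Chair I (nitro axial, isopropyl equatorial): E = 1.06 kcal/mol.
Chair II (nitro equatorial, isopropyl axial): E = 2.10 kcal/mol.
Chair I is the more stable (lower-energy) conformer, and in that chair the nitro group is axial.

axial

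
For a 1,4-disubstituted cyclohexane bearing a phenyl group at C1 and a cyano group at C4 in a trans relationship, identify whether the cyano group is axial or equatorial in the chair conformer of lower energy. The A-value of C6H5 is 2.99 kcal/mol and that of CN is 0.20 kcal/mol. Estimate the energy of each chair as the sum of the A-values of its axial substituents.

C1 and C4 have opposite parity, so for the trans isomer the two substituents are e,e in one chair and a,a in the other.
Chair I (phenyl axial, cyano axial): E = 3.19 kcal/mol.
Chair II (phenyl equatorial, cyano equatorial): E = 0.00 kcal/mol.
Chair II is the more stable (lower-energy) conformer, and in that chair the cyano group is equatorial.

equatorial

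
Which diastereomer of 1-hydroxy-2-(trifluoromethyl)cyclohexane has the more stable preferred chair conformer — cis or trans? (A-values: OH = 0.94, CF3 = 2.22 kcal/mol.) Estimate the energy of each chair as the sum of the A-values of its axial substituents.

At 1,2 positions (parity opposite): cis → (a,e or e,a); trans → (e,e or a,a).
Best chair for cis: E = 0.94 kcal/mol; best chair for trans: E = 0.00 kcal/mol.
The trans isomer is lower by 0.94 kcal/mol.

trans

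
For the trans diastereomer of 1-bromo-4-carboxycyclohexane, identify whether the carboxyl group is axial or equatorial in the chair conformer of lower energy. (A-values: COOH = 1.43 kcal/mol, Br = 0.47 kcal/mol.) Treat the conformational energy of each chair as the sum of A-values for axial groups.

C1 and C4 have opposite parity, so for the trans isomer the two substituents are e,e in one chair and a,a in the other.
Chair I (carboxyl axial, bromo axial): E = 1.90 kcal/mol.
Chair II (carboxyl equatorial, bromo equatorial): E = 0.00 kcal/mol.
Chair II is the more stable (lower-energy) conformer, and in that chair the carboxyl group is equatorial.

equatorial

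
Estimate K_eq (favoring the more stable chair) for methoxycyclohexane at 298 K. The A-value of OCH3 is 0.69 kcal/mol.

K ≈ 3.21

One chair has the methoxy group axial (E = 0.69 kcal/mol) and the other has it equatorial (E = 0).
ΔG = 0.69 kcal/mol between the two chairs.
K = exp(ΔG/RT) with R = 1.987×10⁻³ kcal mol⁻¹ K⁻¹ and T = 298 K gives K ≈ 3.21.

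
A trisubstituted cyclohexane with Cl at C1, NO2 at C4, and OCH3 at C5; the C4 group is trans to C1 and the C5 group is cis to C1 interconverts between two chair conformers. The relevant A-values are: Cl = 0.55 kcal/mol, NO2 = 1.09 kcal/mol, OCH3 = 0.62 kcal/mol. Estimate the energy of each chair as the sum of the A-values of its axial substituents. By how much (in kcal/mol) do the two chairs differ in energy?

Chair I (chloro axial, nitro axial, methoxy axial): E = 2.26 kcal/mol.
Chair II (chloro equatorial, nitro equatorial, methoxy equatorial): E = 0.00 kcal/mol.
ΔE = 2.26 − 0.00 = 2.26 kcal/mol; chair II is more stable.

2.26 kcal/mol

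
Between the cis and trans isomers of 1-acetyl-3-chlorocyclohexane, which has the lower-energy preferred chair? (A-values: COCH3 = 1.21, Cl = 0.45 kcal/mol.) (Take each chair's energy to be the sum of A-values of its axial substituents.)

cis

At 1,3 positions (parity same): cis → (e,e or a,a); trans → (a,e or e,a).
Best chair for cis: E = 0.00 kcal/mol; best chair for trans: E = 0.45 kcal/mol.
The cis isomer is lower by 0.45 kcal/mol.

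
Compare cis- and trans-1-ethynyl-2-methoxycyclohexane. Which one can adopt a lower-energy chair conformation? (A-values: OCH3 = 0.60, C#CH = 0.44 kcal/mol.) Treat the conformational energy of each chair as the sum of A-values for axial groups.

trans

At 1,2 positions (parity opposite): cis → (a,e or e,a); trans → (e,e or a,a).
Best chair for cis: E = 0.44 kcal/mol; best chair for trans: E = 0.00 kcal/mol.
The trans isomer is lower by 0.44 kcal/mol.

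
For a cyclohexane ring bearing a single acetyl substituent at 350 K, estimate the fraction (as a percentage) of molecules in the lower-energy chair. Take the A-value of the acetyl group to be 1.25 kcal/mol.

One chair has the acetyl group axial (E = 1.25 kcal/mol) and the other has it equatorial (E = 0).
ΔG = 1.25 kcal/mol between the two chairs.
K = exp(ΔG/RT) with R = 1.987×10⁻³ kcal mol⁻¹ K⁻¹ and T = 350 K gives K ≈ 6.03.
Fraction in the lower-energy chair = K/(K+1) = 85.8%.

85.8%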